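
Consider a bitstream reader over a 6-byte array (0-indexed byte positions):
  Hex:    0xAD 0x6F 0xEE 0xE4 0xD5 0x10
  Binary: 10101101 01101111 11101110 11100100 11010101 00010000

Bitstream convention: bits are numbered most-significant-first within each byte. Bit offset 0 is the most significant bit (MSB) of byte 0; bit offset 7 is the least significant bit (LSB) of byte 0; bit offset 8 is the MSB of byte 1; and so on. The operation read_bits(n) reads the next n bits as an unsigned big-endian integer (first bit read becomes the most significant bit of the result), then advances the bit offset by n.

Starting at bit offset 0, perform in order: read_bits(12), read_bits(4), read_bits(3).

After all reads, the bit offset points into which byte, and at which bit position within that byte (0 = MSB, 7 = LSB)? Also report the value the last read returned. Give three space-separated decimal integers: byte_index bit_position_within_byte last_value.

Read 1: bits[0:12] width=12 -> value=2774 (bin 101011010110); offset now 12 = byte 1 bit 4; 36 bits remain
Read 2: bits[12:16] width=4 -> value=15 (bin 1111); offset now 16 = byte 2 bit 0; 32 bits remain
Read 3: bits[16:19] width=3 -> value=7 (bin 111); offset now 19 = byte 2 bit 3; 29 bits remain

Answer: 2 3 7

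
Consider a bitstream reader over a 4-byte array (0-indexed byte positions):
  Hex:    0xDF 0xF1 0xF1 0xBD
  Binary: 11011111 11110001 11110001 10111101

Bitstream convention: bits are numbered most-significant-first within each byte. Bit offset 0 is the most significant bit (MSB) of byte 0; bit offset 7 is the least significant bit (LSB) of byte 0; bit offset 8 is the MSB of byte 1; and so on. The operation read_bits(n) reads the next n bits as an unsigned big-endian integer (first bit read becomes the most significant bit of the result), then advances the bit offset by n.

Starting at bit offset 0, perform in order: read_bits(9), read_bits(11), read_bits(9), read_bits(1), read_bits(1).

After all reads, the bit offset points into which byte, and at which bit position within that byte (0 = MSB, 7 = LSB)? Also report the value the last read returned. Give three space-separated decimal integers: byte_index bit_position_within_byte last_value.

Read 1: bits[0:9] width=9 -> value=447 (bin 110111111); offset now 9 = byte 1 bit 1; 23 bits remain
Read 2: bits[9:20] width=11 -> value=1823 (bin 11100011111); offset now 20 = byte 2 bit 4; 12 bits remain
Read 3: bits[20:29] width=9 -> value=55 (bin 000110111); offset now 29 = byte 3 bit 5; 3 bits remain
Read 4: bits[29:30] width=1 -> value=1 (bin 1); offset now 30 = byte 3 bit 6; 2 bits remain
Read 5: bits[30:31] width=1 -> value=0 (bin 0); offset now 31 = byte 3 bit 7; 1 bits remain

Answer: 3 7 0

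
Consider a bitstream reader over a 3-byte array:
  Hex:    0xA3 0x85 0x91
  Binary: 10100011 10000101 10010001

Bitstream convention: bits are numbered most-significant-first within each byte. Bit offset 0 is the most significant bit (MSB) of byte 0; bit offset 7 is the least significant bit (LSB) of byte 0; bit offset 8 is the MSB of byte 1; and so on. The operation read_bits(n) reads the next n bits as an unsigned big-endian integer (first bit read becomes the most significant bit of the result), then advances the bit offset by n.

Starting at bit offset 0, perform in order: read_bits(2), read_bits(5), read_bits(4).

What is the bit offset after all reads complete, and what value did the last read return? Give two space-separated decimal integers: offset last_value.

Read 1: bits[0:2] width=2 -> value=2 (bin 10); offset now 2 = byte 0 bit 2; 22 bits remain
Read 2: bits[2:7] width=5 -> value=17 (bin 10001); offset now 7 = byte 0 bit 7; 17 bits remain
Read 3: bits[7:11] width=4 -> value=12 (bin 1100); offset now 11 = byte 1 bit 3; 13 bits remain

Answer: 11 12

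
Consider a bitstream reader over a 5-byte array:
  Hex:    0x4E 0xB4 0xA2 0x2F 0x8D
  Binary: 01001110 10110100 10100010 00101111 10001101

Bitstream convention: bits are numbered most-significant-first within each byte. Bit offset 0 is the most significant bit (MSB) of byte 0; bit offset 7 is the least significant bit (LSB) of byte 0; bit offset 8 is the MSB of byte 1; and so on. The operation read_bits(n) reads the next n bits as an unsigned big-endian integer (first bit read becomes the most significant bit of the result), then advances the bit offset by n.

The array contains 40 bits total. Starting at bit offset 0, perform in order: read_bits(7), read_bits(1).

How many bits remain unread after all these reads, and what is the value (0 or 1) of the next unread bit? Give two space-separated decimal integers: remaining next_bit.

Read 1: bits[0:7] width=7 -> value=39 (bin 0100111); offset now 7 = byte 0 bit 7; 33 bits remain
Read 2: bits[7:8] width=1 -> value=0 (bin 0); offset now 8 = byte 1 bit 0; 32 bits remain

Answer: 32 1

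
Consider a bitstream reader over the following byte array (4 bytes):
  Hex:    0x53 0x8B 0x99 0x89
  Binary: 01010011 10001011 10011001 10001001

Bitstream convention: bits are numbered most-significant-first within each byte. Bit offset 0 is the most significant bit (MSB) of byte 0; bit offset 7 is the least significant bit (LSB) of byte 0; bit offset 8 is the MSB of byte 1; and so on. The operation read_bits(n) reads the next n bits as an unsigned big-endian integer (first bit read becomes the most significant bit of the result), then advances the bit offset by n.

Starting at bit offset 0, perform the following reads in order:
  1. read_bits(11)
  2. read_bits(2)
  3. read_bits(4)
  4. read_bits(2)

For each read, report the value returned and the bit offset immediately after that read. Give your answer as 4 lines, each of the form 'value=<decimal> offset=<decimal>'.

Read 1: bits[0:11] width=11 -> value=668 (bin 01010011100); offset now 11 = byte 1 bit 3; 21 bits remain
Read 2: bits[11:13] width=2 -> value=1 (bin 01); offset now 13 = byte 1 bit 5; 19 bits remain
Read 3: bits[13:17] width=4 -> value=7 (bin 0111); offset now 17 = byte 2 bit 1; 15 bits remain
Read 4: bits[17:19] width=2 -> value=0 (bin 00); offset now 19 = byte 2 bit 3; 13 bits remain

Answer: value=668 offset=11
value=1 offset=13
value=7 offset=17
value=0 offset=19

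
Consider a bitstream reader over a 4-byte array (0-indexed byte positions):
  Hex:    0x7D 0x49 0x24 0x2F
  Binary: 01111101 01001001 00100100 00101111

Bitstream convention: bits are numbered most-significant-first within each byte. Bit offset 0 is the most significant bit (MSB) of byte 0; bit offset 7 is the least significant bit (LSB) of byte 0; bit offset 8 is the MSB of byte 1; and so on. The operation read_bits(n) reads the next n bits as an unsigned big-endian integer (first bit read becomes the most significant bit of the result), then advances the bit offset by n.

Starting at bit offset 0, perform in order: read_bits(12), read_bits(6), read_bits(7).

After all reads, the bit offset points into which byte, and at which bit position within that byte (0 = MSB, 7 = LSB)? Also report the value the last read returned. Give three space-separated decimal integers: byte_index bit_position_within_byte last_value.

Read 1: bits[0:12] width=12 -> value=2004 (bin 011111010100); offset now 12 = byte 1 bit 4; 20 bits remain
Read 2: bits[12:18] width=6 -> value=36 (bin 100100); offset now 18 = byte 2 bit 2; 14 bits remain
Read 3: bits[18:25] width=7 -> value=72 (bin 1001000); offset now 25 = byte 3 bit 1; 7 bits remain

Answer: 3 1 72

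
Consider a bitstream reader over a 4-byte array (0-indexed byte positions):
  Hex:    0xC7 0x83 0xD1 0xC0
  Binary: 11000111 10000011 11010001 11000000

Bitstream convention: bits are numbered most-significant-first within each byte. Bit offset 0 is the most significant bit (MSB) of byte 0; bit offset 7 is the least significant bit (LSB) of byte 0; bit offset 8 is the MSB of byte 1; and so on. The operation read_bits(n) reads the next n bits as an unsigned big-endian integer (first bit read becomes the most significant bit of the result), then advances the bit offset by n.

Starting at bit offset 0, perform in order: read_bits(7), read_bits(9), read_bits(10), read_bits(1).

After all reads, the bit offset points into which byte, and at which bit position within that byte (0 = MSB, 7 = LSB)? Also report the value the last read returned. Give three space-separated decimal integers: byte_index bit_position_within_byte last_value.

Answer: 3 3 0

Derivation:
Read 1: bits[0:7] width=7 -> value=99 (bin 1100011); offset now 7 = byte 0 bit 7; 25 bits remain
Read 2: bits[7:16] width=9 -> value=387 (bin 110000011); offset now 16 = byte 2 bit 0; 16 bits remain
Read 3: bits[16:26] width=10 -> value=839 (bin 1101000111); offset now 26 = byte 3 bit 2; 6 bits remain
Read 4: bits[26:27] width=1 -> value=0 (bin 0); offset now 27 = byte 3 bit 3; 5 bits remain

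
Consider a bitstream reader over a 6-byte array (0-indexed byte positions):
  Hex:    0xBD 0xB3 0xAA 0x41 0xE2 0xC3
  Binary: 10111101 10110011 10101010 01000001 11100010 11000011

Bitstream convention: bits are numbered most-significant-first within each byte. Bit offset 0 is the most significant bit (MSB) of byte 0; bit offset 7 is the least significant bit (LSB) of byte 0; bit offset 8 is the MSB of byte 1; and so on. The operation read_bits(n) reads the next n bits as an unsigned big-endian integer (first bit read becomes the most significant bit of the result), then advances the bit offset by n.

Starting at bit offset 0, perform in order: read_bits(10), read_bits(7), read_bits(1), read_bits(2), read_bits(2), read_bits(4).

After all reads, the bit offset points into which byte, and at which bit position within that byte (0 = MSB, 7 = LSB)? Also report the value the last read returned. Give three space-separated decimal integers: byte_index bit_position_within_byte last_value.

Answer: 3 2 9

Derivation:
Read 1: bits[0:10] width=10 -> value=758 (bin 1011110110); offset now 10 = byte 1 bit 2; 38 bits remain
Read 2: bits[10:17] width=7 -> value=103 (bin 1100111); offset now 17 = byte 2 bit 1; 31 bits remain
Read 3: bits[17:18] width=1 -> value=0 (bin 0); offset now 18 = byte 2 bit 2; 30 bits remain
Read 4: bits[18:20] width=2 -> value=2 (bin 10); offset now 20 = byte 2 bit 4; 28 bits remain
Read 5: bits[20:22] width=2 -> value=2 (bin 10); offset now 22 = byte 2 bit 6; 26 bits remain
Read 6: bits[22:26] width=4 -> value=9 (bin 1001); offset now 26 = byte 3 bit 2; 22 bits remain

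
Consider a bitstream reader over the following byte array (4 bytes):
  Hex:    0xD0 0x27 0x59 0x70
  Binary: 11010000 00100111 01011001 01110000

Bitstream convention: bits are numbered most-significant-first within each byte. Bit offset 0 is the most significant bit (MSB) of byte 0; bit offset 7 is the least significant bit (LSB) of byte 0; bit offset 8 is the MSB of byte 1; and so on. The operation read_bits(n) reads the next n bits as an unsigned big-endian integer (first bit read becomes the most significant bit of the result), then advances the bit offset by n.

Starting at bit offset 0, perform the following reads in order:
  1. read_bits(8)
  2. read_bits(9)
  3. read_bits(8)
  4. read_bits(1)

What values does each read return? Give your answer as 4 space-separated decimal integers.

Read 1: bits[0:8] width=8 -> value=208 (bin 11010000); offset now 8 = byte 1 bit 0; 24 bits remain
Read 2: bits[8:17] width=9 -> value=78 (bin 001001110); offset now 17 = byte 2 bit 1; 15 bits remain
Read 3: bits[17:25] width=8 -> value=178 (bin 10110010); offset now 25 = byte 3 bit 1; 7 bits remain
Read 4: bits[25:26] width=1 -> value=1 (bin 1); offset now 26 = byte 3 bit 2; 6 bits remain

Answer: 208 78 178 1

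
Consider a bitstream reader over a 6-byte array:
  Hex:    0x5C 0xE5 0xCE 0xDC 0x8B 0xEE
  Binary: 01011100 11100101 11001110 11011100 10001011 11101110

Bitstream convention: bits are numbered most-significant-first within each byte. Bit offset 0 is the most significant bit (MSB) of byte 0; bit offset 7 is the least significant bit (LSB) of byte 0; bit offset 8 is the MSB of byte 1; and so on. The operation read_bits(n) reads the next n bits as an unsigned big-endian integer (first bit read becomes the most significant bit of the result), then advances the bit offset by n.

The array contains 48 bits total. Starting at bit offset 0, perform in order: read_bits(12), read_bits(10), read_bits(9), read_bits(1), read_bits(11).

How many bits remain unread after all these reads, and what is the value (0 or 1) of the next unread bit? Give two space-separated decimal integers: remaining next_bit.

Read 1: bits[0:12] width=12 -> value=1486 (bin 010111001110); offset now 12 = byte 1 bit 4; 36 bits remain
Read 2: bits[12:22] width=10 -> value=371 (bin 0101110011); offset now 22 = byte 2 bit 6; 26 bits remain
Read 3: bits[22:31] width=9 -> value=366 (bin 101101110); offset now 31 = byte 3 bit 7; 17 bits remain
Read 4: bits[31:32] width=1 -> value=0 (bin 0); offset now 32 = byte 4 bit 0; 16 bits remain
Read 5: bits[32:43] width=11 -> value=1119 (bin 10001011111); offset now 43 = byte 5 bit 3; 5 bits remain

Answer: 5 0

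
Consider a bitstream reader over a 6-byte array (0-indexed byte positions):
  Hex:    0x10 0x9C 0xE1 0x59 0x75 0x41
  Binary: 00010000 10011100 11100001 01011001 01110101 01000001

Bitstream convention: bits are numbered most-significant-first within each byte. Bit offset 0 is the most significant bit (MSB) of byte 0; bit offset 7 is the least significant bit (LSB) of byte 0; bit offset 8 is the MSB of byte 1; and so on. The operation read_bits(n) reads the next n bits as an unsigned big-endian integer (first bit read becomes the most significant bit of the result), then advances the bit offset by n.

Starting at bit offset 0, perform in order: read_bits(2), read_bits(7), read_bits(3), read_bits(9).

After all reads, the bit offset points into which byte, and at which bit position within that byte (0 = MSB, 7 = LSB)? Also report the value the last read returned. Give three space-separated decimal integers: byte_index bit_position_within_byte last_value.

Read 1: bits[0:2] width=2 -> value=0 (bin 00); offset now 2 = byte 0 bit 2; 46 bits remain
Read 2: bits[2:9] width=7 -> value=33 (bin 0100001); offset now 9 = byte 1 bit 1; 39 bits remain
Read 3: bits[9:12] width=3 -> value=1 (bin 001); offset now 12 = byte 1 bit 4; 36 bits remain
Read 4: bits[12:21] width=9 -> value=412 (bin 110011100); offset now 21 = byte 2 bit 5; 27 bits remain

Answer: 2 5 412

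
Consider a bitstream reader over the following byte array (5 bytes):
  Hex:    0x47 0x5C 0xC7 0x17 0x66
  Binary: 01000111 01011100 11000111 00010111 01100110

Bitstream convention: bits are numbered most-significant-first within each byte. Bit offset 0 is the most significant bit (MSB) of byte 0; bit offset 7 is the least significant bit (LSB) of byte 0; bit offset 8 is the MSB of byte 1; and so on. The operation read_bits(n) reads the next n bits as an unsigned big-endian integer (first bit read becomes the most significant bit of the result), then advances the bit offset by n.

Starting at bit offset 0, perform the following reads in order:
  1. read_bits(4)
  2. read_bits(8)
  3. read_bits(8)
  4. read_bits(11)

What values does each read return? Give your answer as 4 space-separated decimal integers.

Read 1: bits[0:4] width=4 -> value=4 (bin 0100); offset now 4 = byte 0 bit 4; 36 bits remain
Read 2: bits[4:12] width=8 -> value=117 (bin 01110101); offset now 12 = byte 1 bit 4; 28 bits remain
Read 3: bits[12:20] width=8 -> value=204 (bin 11001100); offset now 20 = byte 2 bit 4; 20 bits remain
Read 4: bits[20:31] width=11 -> value=907 (bin 01110001011); offset now 31 = byte 3 bit 7; 9 bits remain

Answer: 4 117 204 907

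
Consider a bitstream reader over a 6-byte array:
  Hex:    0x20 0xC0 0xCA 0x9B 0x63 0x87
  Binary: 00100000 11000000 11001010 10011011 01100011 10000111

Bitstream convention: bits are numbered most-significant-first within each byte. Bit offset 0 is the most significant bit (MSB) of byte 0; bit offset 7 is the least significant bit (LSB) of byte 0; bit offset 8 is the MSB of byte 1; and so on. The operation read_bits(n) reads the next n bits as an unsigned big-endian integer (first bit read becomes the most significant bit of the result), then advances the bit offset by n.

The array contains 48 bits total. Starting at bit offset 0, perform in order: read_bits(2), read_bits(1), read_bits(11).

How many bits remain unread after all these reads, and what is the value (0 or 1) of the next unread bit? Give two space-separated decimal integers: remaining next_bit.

Answer: 34 0

Derivation:
Read 1: bits[0:2] width=2 -> value=0 (bin 00); offset now 2 = byte 0 bit 2; 46 bits remain
Read 2: bits[2:3] width=1 -> value=1 (bin 1); offset now 3 = byte 0 bit 3; 45 bits remain
Read 3: bits[3:14] width=11 -> value=48 (bin 00000110000); offset now 14 = byte 1 bit 6; 34 bits remain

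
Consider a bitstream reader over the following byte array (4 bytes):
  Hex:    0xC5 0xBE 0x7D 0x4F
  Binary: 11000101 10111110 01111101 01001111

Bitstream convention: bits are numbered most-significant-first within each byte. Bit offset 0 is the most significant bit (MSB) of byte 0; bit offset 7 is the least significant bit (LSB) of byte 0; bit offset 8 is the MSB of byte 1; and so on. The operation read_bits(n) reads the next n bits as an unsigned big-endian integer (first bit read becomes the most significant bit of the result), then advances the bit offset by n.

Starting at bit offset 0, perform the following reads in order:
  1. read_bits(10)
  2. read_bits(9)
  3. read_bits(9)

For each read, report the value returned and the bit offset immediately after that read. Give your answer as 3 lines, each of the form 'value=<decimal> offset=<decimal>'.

Answer: value=790 offset=10
value=499 offset=19
value=468 offset=28

Derivation:
Read 1: bits[0:10] width=10 -> value=790 (bin 1100010110); offset now 10 = byte 1 bit 2; 22 bits remain
Read 2: bits[10:19] width=9 -> value=499 (bin 111110011); offset now 19 = byte 2 bit 3; 13 bits remain
Read 3: bits[19:28] width=9 -> value=468 (bin 111010100); offset now 28 = byte 3 bit 4; 4 bits remain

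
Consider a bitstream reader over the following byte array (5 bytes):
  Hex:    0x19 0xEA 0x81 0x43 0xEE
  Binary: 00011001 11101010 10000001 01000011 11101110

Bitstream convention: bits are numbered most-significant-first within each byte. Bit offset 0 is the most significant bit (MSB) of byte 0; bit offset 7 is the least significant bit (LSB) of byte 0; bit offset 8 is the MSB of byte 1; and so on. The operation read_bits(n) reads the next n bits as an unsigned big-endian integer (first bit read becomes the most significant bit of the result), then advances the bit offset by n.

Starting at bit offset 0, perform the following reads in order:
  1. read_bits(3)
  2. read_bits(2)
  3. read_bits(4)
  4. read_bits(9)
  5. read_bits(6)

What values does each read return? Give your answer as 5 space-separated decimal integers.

Answer: 0 3 3 426 1

Derivation:
Read 1: bits[0:3] width=3 -> value=0 (bin 000); offset now 3 = byte 0 bit 3; 37 bits remain
Read 2: bits[3:5] width=2 -> value=3 (bin 11); offset now 5 = byte 0 bit 5; 35 bits remain
Read 3: bits[5:9] width=4 -> value=3 (bin 0011); offset now 9 = byte 1 bit 1; 31 bits remain
Read 4: bits[9:18] width=9 -> value=426 (bin 110101010); offset now 18 = byte 2 bit 2; 22 bits remain
Read 5: bits[18:24] width=6 -> value=1 (bin 000001); offset now 24 = byte 3 bit 0; 16 bits remain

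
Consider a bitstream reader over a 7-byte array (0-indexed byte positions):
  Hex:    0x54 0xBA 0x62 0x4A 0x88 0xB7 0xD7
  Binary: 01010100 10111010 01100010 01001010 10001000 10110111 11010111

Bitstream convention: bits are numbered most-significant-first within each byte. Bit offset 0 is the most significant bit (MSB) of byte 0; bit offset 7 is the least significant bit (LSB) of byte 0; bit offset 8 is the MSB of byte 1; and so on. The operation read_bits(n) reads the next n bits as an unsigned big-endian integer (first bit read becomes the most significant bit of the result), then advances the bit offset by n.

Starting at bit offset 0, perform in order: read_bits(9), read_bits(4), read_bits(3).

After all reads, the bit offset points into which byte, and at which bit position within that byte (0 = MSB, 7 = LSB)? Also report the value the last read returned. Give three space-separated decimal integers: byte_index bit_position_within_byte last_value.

Answer: 2 0 2

Derivation:
Read 1: bits[0:9] width=9 -> value=169 (bin 010101001); offset now 9 = byte 1 bit 1; 47 bits remain
Read 2: bits[9:13] width=4 -> value=7 (bin 0111); offset now 13 = byte 1 bit 5; 43 bits remain
Read 3: bits[13:16] width=3 -> value=2 (bin 010); offset now 16 = byte 2 bit 0; 40 bits remain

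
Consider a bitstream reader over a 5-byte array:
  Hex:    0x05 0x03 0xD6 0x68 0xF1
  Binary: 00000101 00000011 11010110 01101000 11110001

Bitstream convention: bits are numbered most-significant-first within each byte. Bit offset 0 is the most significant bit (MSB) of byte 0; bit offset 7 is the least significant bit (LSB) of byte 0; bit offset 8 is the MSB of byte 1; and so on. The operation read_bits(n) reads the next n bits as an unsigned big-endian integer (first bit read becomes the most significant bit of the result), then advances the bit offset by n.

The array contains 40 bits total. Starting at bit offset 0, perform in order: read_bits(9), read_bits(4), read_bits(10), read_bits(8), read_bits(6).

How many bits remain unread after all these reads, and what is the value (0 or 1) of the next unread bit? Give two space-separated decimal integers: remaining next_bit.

Read 1: bits[0:9] width=9 -> value=10 (bin 000001010); offset now 9 = byte 1 bit 1; 31 bits remain
Read 2: bits[9:13] width=4 -> value=0 (bin 0000); offset now 13 = byte 1 bit 5; 27 bits remain
Read 3: bits[13:23] width=10 -> value=491 (bin 0111101011); offset now 23 = byte 2 bit 7; 17 bits remain
Read 4: bits[23:31] width=8 -> value=52 (bin 00110100); offset now 31 = byte 3 bit 7; 9 bits remain
Read 5: bits[31:37] width=6 -> value=30 (bin 011110); offset now 37 = byte 4 bit 5; 3 bits remain

Answer: 3 0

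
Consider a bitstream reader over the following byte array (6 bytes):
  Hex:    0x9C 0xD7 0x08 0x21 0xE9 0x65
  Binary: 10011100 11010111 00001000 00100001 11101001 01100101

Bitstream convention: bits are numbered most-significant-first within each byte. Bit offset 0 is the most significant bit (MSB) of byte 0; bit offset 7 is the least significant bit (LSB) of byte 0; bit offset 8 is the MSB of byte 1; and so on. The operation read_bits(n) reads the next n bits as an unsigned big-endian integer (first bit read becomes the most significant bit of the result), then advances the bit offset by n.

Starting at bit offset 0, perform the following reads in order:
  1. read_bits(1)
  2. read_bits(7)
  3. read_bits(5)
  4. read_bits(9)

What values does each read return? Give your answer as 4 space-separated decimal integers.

Read 1: bits[0:1] width=1 -> value=1 (bin 1); offset now 1 = byte 0 bit 1; 47 bits remain
Read 2: bits[1:8] width=7 -> value=28 (bin 0011100); offset now 8 = byte 1 bit 0; 40 bits remain
Read 3: bits[8:13] width=5 -> value=26 (bin 11010); offset now 13 = byte 1 bit 5; 35 bits remain
Read 4: bits[13:22] width=9 -> value=450 (bin 111000010); offset now 22 = byte 2 bit 6; 26 bits remain

Answer: 1 28 26 450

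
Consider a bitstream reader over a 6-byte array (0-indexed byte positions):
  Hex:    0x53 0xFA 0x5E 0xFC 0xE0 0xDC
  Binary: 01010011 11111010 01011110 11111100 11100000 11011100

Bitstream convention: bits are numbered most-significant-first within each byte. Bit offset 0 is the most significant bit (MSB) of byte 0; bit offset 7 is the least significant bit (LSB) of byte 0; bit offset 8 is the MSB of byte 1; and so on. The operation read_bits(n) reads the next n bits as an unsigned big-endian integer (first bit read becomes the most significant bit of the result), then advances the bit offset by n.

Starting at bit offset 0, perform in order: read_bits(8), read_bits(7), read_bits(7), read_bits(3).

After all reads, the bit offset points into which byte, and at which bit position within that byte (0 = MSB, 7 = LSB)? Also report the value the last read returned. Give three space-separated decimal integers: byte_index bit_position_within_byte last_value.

Read 1: bits[0:8] width=8 -> value=83 (bin 01010011); offset now 8 = byte 1 bit 0; 40 bits remain
Read 2: bits[8:15] width=7 -> value=125 (bin 1111101); offset now 15 = byte 1 bit 7; 33 bits remain
Read 3: bits[15:22] width=7 -> value=23 (bin 0010111); offset now 22 = byte 2 bit 6; 26 bits remain
Read 4: bits[22:25] width=3 -> value=5 (bin 101); offset now 25 = byte 3 bit 1; 23 bits remain

Answer: 3 1 5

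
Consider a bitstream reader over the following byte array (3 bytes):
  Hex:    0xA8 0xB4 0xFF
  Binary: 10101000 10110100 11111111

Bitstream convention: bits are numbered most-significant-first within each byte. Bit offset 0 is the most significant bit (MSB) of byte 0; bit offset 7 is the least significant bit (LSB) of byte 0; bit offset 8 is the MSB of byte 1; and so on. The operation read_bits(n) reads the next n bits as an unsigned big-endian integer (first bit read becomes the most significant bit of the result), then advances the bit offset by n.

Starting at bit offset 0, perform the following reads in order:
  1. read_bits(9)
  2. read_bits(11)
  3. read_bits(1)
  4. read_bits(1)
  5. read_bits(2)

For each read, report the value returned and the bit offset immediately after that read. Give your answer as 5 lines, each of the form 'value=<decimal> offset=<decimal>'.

Read 1: bits[0:9] width=9 -> value=337 (bin 101010001); offset now 9 = byte 1 bit 1; 15 bits remain
Read 2: bits[9:20] width=11 -> value=847 (bin 01101001111); offset now 20 = byte 2 bit 4; 4 bits remain
Read 3: bits[20:21] width=1 -> value=1 (bin 1); offset now 21 = byte 2 bit 5; 3 bits remain
Read 4: bits[21:22] width=1 -> value=1 (bin 1); offset now 22 = byte 2 bit 6; 2 bits remain
Read 5: bits[22:24] width=2 -> value=3 (bin 11); offset now 24 = byte 3 bit 0; 0 bits remain

Answer: value=337 offset=9
value=847 offset=20
value=1 offset=21
value=1 offset=22
value=3 offset=24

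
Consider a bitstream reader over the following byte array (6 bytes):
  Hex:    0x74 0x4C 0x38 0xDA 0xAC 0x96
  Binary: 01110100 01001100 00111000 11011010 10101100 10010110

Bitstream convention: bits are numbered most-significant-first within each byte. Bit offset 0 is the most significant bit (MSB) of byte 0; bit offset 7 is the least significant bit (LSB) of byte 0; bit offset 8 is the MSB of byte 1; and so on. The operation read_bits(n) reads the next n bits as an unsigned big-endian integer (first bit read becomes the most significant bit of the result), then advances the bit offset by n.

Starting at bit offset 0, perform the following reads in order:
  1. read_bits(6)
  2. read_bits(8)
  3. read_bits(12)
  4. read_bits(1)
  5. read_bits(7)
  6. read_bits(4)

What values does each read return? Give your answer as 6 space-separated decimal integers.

Answer: 29 19 227 0 106 11

Derivation:
Read 1: bits[0:6] width=6 -> value=29 (bin 011101); offset now 6 = byte 0 bit 6; 42 bits remain
Read 2: bits[6:14] width=8 -> value=19 (bin 00010011); offset now 14 = byte 1 bit 6; 34 bits remain
Read 3: bits[14:26] width=12 -> value=227 (bin 000011100011); offset now 26 = byte 3 bit 2; 22 bits remain
Read 4: bits[26:27] width=1 -> value=0 (bin 0); offset now 27 = byte 3 bit 3; 21 bits remain
Read 5: bits[27:34] width=7 -> value=106 (bin 1101010); offset now 34 = byte 4 bit 2; 14 bits remain
Read 6: bits[34:38] width=4 -> value=11 (bin 1011); offset now 38 = byte 4 bit 6; 10 bits remain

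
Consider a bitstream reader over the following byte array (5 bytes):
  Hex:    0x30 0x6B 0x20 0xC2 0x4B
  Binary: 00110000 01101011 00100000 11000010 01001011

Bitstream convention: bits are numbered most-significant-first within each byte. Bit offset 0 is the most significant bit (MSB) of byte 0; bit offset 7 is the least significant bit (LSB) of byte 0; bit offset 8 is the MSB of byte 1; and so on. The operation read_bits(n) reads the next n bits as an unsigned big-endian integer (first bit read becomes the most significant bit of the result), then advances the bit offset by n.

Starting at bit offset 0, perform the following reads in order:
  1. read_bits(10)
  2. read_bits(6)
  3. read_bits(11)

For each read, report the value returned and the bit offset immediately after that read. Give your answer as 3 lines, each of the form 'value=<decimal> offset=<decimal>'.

Read 1: bits[0:10] width=10 -> value=193 (bin 0011000001); offset now 10 = byte 1 bit 2; 30 bits remain
Read 2: bits[10:16] width=6 -> value=43 (bin 101011); offset now 16 = byte 2 bit 0; 24 bits remain
Read 3: bits[16:27] width=11 -> value=262 (bin 00100000110); offset now 27 = byte 3 bit 3; 13 bits remain

Answer: value=193 offset=10
value=43 offset=16
value=262 offset=27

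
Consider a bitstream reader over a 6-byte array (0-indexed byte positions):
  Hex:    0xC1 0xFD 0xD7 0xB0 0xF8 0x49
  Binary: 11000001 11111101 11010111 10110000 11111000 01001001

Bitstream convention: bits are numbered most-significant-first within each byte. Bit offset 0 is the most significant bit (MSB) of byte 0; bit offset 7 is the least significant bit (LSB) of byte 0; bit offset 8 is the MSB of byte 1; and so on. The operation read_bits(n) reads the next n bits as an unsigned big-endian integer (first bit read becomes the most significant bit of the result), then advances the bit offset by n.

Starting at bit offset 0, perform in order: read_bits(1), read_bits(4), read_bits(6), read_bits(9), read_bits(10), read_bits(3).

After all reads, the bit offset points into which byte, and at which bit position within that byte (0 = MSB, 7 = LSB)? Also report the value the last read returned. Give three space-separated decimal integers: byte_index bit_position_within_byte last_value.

Answer: 4 1 1

Derivation:
Read 1: bits[0:1] width=1 -> value=1 (bin 1); offset now 1 = byte 0 bit 1; 47 bits remain
Read 2: bits[1:5] width=4 -> value=8 (bin 1000); offset now 5 = byte 0 bit 5; 43 bits remain
Read 3: bits[5:11] width=6 -> value=15 (bin 001111); offset now 11 = byte 1 bit 3; 37 bits remain
Read 4: bits[11:20] width=9 -> value=477 (bin 111011101); offset now 20 = byte 2 bit 4; 28 bits remain
Read 5: bits[20:30] width=10 -> value=492 (bin 0111101100); offset now 30 = byte 3 bit 6; 18 bits remain
Read 6: bits[30:33] width=3 -> value=1 (bin 001); offset now 33 = byte 4 bit 1; 15 bits remain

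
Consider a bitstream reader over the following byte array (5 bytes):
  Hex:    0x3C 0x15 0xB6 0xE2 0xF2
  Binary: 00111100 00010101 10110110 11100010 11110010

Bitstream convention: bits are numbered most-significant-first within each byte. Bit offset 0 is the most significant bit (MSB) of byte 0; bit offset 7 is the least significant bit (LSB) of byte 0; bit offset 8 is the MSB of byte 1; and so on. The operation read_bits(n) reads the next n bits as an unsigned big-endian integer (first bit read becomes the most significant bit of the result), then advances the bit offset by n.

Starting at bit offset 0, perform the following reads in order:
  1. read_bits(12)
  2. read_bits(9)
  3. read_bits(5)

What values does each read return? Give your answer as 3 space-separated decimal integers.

Read 1: bits[0:12] width=12 -> value=961 (bin 001111000001); offset now 12 = byte 1 bit 4; 28 bits remain
Read 2: bits[12:21] width=9 -> value=182 (bin 010110110); offset now 21 = byte 2 bit 5; 19 bits remain
Read 3: bits[21:26] width=5 -> value=27 (bin 11011); offset now 26 = byte 3 bit 2; 14 bits remain

Answer: 961 182 27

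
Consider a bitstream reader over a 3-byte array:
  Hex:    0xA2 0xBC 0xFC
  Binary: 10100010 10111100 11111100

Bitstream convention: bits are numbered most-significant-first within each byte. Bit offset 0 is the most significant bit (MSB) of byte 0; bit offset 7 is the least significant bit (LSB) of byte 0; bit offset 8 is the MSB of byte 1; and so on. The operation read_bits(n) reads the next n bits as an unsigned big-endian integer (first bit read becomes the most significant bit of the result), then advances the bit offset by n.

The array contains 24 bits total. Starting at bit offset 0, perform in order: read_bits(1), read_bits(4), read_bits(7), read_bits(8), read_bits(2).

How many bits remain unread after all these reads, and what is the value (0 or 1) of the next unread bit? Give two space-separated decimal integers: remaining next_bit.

Answer: 2 0

Derivation:
Read 1: bits[0:1] width=1 -> value=1 (bin 1); offset now 1 = byte 0 bit 1; 23 bits remain
Read 2: bits[1:5] width=4 -> value=4 (bin 0100); offset now 5 = byte 0 bit 5; 19 bits remain
Read 3: bits[5:12] width=7 -> value=43 (bin 0101011); offset now 12 = byte 1 bit 4; 12 bits remain
Read 4: bits[12:20] width=8 -> value=207 (bin 11001111); offset now 20 = byte 2 bit 4; 4 bits remain
Read 5: bits[20:22] width=2 -> value=3 (bin 11); offset now 22 = byte 2 bit 6; 2 bits remain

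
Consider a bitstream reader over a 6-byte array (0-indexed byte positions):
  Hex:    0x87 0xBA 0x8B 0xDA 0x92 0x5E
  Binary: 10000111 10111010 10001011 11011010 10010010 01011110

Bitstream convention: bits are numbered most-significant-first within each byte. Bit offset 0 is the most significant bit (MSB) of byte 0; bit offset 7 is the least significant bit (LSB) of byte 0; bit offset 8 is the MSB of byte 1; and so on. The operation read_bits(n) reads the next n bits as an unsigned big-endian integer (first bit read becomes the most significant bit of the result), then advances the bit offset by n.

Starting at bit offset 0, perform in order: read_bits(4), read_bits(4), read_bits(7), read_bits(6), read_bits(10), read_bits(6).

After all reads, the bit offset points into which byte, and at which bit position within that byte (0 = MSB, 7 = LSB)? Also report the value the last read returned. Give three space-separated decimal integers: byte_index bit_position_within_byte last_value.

Answer: 4 5 18

Derivation:
Read 1: bits[0:4] width=4 -> value=8 (bin 1000); offset now 4 = byte 0 bit 4; 44 bits remain
Read 2: bits[4:8] width=4 -> value=7 (bin 0111); offset now 8 = byte 1 bit 0; 40 bits remain
Read 3: bits[8:15] width=7 -> value=93 (bin 1011101); offset now 15 = byte 1 bit 7; 33 bits remain
Read 4: bits[15:21] width=6 -> value=17 (bin 010001); offset now 21 = byte 2 bit 5; 27 bits remain
Read 5: bits[21:31] width=10 -> value=493 (bin 0111101101); offset now 31 = byte 3 bit 7; 17 bits remain
Read 6: bits[31:37] width=6 -> value=18 (bin 010010); offset now 37 = byte 4 bit 5; 11 bits remain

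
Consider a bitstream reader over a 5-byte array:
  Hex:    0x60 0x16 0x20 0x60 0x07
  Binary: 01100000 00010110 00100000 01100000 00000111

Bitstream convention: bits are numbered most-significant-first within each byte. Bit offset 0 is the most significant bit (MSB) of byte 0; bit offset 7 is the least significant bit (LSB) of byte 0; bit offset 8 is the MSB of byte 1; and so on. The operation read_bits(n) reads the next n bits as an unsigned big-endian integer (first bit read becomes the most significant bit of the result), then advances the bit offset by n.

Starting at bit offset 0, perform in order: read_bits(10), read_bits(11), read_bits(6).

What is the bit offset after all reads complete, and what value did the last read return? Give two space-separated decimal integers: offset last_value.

Read 1: bits[0:10] width=10 -> value=384 (bin 0110000000); offset now 10 = byte 1 bit 2; 30 bits remain
Read 2: bits[10:21] width=11 -> value=708 (bin 01011000100); offset now 21 = byte 2 bit 5; 19 bits remain
Read 3: bits[21:27] width=6 -> value=3 (bin 000011); offset now 27 = byte 3 bit 3; 13 bits remain

Answer: 27 3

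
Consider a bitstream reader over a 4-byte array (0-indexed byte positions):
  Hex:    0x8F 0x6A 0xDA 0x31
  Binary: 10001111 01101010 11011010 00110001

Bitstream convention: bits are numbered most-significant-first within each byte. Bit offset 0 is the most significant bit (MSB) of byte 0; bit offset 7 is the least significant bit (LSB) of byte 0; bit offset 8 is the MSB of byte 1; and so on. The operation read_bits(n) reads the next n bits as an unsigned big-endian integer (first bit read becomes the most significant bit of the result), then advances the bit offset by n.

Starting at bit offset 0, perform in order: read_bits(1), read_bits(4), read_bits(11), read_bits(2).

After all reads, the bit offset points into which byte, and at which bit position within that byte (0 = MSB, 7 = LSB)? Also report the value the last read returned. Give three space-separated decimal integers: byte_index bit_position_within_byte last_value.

Answer: 2 2 3

Derivation:
Read 1: bits[0:1] width=1 -> value=1 (bin 1); offset now 1 = byte 0 bit 1; 31 bits remain
Read 2: bits[1:5] width=4 -> value=1 (bin 0001); offset now 5 = byte 0 bit 5; 27 bits remain
Read 3: bits[5:16] width=11 -> value=1898 (bin 11101101010); offset now 16 = byte 2 bit 0; 16 bits remain
Read 4: bits[16:18] width=2 -> value=3 (bin 11); offset now 18 = byte 2 bit 2; 14 bits remain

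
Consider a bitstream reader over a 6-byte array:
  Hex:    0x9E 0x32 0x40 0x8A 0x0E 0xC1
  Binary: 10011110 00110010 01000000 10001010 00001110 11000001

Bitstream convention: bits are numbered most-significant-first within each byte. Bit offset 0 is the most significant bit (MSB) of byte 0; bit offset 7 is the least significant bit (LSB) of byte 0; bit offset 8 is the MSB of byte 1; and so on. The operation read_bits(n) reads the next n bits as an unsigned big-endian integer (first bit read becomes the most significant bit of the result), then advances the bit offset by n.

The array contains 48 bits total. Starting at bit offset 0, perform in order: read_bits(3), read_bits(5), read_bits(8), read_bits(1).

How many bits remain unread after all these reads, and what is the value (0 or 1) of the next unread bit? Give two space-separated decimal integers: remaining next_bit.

Answer: 31 1

Derivation:
Read 1: bits[0:3] width=3 -> value=4 (bin 100); offset now 3 = byte 0 bit 3; 45 bits remain
Read 2: bits[3:8] width=5 -> value=30 (bin 11110); offset now 8 = byte 1 bit 0; 40 bits remain
Read 3: bits[8:16] width=8 -> value=50 (bin 00110010); offset now 16 = byte 2 bit 0; 32 bits remain
Read 4: bits[16:17] width=1 -> value=0 (bin 0); offset now 17 = byte 2 bit 1; 31 bits remain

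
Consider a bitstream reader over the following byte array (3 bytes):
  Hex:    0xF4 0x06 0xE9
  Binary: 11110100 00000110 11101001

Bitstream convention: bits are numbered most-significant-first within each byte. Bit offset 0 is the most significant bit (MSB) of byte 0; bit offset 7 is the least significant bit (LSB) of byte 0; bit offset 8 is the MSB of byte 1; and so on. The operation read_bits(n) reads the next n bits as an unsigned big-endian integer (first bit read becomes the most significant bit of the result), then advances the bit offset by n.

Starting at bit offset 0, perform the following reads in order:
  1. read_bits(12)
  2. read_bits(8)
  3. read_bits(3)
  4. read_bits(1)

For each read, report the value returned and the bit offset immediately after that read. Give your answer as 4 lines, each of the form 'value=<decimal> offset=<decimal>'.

Read 1: bits[0:12] width=12 -> value=3904 (bin 111101000000); offset now 12 = byte 1 bit 4; 12 bits remain
Read 2: bits[12:20] width=8 -> value=110 (bin 01101110); offset now 20 = byte 2 bit 4; 4 bits remain
Read 3: bits[20:23] width=3 -> value=4 (bin 100); offset now 23 = byte 2 bit 7; 1 bits remain
Read 4: bits[23:24] width=1 -> value=1 (bin 1); offset now 24 = byte 3 bit 0; 0 bits remain

Answer: value=3904 offset=12
value=110 offset=20
value=4 offset=23
value=1 offset=24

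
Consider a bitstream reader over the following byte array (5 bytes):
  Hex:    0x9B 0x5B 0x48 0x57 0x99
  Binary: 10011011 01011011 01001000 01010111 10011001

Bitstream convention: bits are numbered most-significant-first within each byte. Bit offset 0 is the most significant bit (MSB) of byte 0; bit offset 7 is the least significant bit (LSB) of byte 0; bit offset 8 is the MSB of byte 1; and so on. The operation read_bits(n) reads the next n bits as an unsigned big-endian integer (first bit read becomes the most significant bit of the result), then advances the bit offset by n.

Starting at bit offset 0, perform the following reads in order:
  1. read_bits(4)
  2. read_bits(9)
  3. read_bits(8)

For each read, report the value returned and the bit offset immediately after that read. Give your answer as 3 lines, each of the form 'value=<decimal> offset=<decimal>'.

Read 1: bits[0:4] width=4 -> value=9 (bin 1001); offset now 4 = byte 0 bit 4; 36 bits remain
Read 2: bits[4:13] width=9 -> value=363 (bin 101101011); offset now 13 = byte 1 bit 5; 27 bits remain
Read 3: bits[13:21] width=8 -> value=105 (bin 01101001); offset now 21 = byte 2 bit 5; 19 bits remain

Answer: value=9 offset=4
value=363 offset=13
value=105 offset=21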